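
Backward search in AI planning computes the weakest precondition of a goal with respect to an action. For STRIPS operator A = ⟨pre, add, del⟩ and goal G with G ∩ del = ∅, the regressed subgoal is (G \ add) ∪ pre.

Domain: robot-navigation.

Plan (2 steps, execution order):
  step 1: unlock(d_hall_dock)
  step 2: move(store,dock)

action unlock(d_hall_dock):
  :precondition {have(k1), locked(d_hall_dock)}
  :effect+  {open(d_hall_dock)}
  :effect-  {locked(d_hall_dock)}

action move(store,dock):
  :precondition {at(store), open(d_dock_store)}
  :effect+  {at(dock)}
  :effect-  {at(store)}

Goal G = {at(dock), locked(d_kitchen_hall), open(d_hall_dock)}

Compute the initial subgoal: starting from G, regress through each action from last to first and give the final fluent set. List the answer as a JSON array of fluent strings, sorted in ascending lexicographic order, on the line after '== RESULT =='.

Regress step by step:
  through step 2 (move(store,dock)): drop {at(dock)}, keep {locked(d_kitchen_hall), open(d_hall_dock)}, require {at(store), open(d_dock_store)}
    → {at(store), locked(d_kitchen_hall), open(d_dock_store), open(d_hall_dock)}
  through step 1 (unlock(d_hall_dock)): drop {open(d_hall_dock)}, keep {at(store), locked(d_kitchen_hall), open(d_dock_store)}, require {have(k1), locked(d_hall_dock)}
    → {at(store), have(k1), locked(d_hall_dock), locked(d_kitchen_hall), open(d_dock_store)}

== RESULT ==
["at(store)", "have(k1)", "locked(d_hall_dock)", "locked(d_kitchen_hall)", "open(d_dock_store)"]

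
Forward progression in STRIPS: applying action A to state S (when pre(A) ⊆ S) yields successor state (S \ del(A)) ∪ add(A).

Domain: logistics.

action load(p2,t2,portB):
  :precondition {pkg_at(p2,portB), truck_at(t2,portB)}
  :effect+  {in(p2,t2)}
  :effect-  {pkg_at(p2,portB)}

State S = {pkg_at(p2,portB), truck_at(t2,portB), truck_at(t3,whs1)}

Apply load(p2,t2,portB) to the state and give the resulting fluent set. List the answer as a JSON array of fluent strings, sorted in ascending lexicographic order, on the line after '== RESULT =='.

Compute (S \ del) ∪ add:
  pre ⊆ S: {pkg_at(p2,portB), truck_at(t2,portB)} ⊆ S  — applicable
  S \ del = {truck_at(t2,portB), truck_at(t3,whs1)}
  ∪ add   = {in(p2,t2), truck_at(t2,portB), truck_at(t3,whs1)}

== RESULT ==
["in(p2,t2)", "truck_at(t2,portB)", "truck_at(t3,whs1)"]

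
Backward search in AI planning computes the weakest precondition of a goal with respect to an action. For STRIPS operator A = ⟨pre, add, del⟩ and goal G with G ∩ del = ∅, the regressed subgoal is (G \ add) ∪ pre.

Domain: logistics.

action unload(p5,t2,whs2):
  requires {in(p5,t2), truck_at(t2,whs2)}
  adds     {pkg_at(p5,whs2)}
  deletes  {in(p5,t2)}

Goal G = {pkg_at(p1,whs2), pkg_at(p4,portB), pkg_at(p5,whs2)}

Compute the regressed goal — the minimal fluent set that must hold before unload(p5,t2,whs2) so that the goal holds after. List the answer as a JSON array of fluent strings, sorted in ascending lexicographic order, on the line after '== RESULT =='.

Regress:
  G ∩ del = {}  (empty — regression defined)
  G \ add = {pkg_at(p1,whs2), pkg_at(p4,portB), pkg_at(p5,whs2)} \ {pkg_at(p5,whs2)} = {pkg_at(p1,whs2), pkg_at(p4,portB)}
  ∪ pre   = {pkg_at(p1,whs2), pkg_at(p4,portB)} ∪ {in(p5,t2), truck_at(t2,whs2)}
          = {in(p5,t2), pkg_at(p1,whs2), pkg_at(p4,portB), truck_at(t2,whs2)}

== RESULT ==
["in(p5,t2)", "pkg_at(p1,whs2)", "pkg_at(p4,portB)", "truck_at(t2,whs2)"]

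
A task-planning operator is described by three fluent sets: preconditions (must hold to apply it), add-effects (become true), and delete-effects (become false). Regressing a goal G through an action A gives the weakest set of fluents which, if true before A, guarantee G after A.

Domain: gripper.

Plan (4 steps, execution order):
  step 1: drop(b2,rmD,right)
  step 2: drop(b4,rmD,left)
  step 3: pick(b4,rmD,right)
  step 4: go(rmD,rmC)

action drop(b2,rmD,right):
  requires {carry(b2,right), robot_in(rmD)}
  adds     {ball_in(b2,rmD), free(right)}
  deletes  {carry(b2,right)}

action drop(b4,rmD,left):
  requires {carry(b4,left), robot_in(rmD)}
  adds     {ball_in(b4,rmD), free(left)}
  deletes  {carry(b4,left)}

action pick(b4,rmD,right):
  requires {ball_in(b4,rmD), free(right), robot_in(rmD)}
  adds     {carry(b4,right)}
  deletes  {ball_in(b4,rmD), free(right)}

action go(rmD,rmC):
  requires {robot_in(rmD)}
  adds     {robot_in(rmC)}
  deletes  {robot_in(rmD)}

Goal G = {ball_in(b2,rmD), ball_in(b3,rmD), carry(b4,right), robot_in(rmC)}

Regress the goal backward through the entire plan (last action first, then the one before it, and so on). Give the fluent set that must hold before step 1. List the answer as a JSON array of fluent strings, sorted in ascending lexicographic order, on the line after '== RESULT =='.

Regress step by step:
  through step 4 (go(rmD,rmC)): drop {robot_in(rmC)}, keep {ball_in(b2,rmD), ball_in(b3,rmD), carry(b4,right)}, require {robot_in(rmD)}
    → {ball_in(b2,rmD), ball_in(b3,rmD), carry(b4,right), robot_in(rmD)}
  through step 3 (pick(b4,rmD,right)): drop {carry(b4,right)}, keep {ball_in(b2,rmD), ball_in(b3,rmD), robot_in(rmD)}, require {ball_in(b4,rmD), free(right), robot_in(rmD)}
    → {ball_in(b2,rmD), ball_in(b3,rmD), ball_in(b4,rmD), free(right), robot_in(rmD)}
  through step 2 (drop(b4,rmD,left)): drop {ball_in(b4,rmD)}, keep {ball_in(b2,rmD), ball_in(b3,rmD), free(right), robot_in(rmD)}, require {carry(b4,left), robot_in(rmD)}
    → {ball_in(b2,rmD), ball_in(b3,rmD), carry(b4,left), free(right), robot_in(rmD)}
  through step 1 (drop(b2,rmD,right)): drop {ball_in(b2,rmD), free(right)}, keep {ball_in(b3,rmD), carry(b4,left), robot_in(rmD)}, require {carry(b2,right), robot_in(rmD)}
    → {ball_in(b3,rmD), carry(b2,right), carry(b4,left), robot_in(rmD)}

== RESULT ==
["ball_in(b3,rmD)", "carry(b2,right)", "carry(b4,left)", "robot_in(rmD)"]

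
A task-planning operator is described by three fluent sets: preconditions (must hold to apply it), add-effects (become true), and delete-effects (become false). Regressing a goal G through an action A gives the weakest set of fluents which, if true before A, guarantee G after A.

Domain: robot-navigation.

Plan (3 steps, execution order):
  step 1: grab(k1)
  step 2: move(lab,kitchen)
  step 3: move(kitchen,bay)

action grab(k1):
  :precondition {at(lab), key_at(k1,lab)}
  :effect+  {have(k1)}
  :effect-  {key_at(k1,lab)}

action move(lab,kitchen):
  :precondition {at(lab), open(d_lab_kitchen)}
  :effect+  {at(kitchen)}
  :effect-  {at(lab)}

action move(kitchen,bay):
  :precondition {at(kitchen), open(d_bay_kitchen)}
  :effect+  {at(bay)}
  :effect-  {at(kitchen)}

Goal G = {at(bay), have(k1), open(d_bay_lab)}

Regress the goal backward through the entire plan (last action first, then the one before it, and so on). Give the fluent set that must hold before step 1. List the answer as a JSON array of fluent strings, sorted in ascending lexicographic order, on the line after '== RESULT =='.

Work backward from the goal:
  through step 3 (move(kitchen,bay)): drop {at(bay)}, keep {have(k1), open(d_bay_lab)}, require {at(kitchen), open(d_bay_kitchen)}
    → {at(kitchen), have(k1), open(d_bay_kitchen), open(d_bay_lab)}
  through step 2 (move(lab,kitchen)): drop {at(kitchen)}, keep {have(k1), open(d_bay_kitchen), open(d_bay_lab)}, require {at(lab), open(d_lab_kitchen)}
    → {at(lab), have(k1), open(d_bay_kitchen), open(d_bay_lab), open(d_lab_kitchen)}
  through step 1 (grab(k1)): drop {have(k1)}, keep {at(lab), open(d_bay_kitchen), open(d_bay_lab), open(d_lab_kitchen)}, require {at(lab), key_at(k1,lab)}
    → {at(lab), key_at(k1,lab), open(d_bay_kitchen), open(d_bay_lab), open(d_lab_kitchen)}

== RESULT ==
["at(lab)", "key_at(k1,lab)", "open(d_bay_kitchen)", "open(d_bay_lab)", "open(d_lab_kitchen)"]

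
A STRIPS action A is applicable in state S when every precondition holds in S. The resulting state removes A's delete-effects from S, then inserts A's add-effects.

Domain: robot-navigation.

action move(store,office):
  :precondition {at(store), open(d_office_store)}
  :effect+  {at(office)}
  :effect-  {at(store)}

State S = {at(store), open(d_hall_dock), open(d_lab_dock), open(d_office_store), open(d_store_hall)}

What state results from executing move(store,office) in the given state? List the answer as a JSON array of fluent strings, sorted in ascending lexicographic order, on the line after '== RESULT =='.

Compute (S \ del) ∪ add:
  pre ⊆ S: {at(store), open(d_office_store)} ⊆ S  — applicable
  S \ del = {open(d_hall_dock), open(d_lab_dock), open(d_office_store), open(d_store_hall)}
  ∪ add   = {at(office), open(d_hall_dock), open(d_lab_dock), open(d_office_store), open(d_store_hall)}

== RESULT ==
["at(office)", "open(d_hall_dock)", "open(d_lab_dock)", "open(d_office_store)", "open(d_store_hall)"]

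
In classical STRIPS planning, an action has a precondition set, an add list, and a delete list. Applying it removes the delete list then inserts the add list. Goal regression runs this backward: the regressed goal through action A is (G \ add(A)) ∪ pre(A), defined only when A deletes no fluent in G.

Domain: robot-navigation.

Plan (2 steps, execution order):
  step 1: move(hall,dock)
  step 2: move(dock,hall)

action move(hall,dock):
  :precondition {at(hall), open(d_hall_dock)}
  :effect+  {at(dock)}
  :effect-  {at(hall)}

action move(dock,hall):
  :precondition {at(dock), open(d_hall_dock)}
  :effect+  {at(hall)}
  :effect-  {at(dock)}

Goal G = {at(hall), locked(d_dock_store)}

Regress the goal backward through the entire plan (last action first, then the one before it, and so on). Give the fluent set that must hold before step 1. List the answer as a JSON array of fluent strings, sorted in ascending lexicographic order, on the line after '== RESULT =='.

Regress step by step:
  through step 2 (move(dock,hall)): drop {at(hall)}, keep {locked(d_dock_store)}, require {at(dock), open(d_hall_dock)}
    → {at(dock), locked(d_dock_store), open(d_hall_dock)}
  through step 1 (move(hall,dock)): drop {at(dock)}, keep {locked(d_dock_store), open(d_hall_dock)}, require {at(hall), open(d_hall_dock)}
    → {at(hall), locked(d_dock_store), open(d_hall_dock)}

== RESULT ==
["at(hall)", "locked(d_dock_store)", "open(d_hall_dock)"]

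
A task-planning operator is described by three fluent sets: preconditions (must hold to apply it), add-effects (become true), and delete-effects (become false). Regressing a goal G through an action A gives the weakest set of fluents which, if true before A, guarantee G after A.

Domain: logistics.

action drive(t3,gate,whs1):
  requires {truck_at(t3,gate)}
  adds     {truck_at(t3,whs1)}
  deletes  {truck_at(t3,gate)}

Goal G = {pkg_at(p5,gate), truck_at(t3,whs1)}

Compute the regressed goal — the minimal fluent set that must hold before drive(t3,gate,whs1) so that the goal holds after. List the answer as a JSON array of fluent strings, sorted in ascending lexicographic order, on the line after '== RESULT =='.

Regress:
  G ∩ del = {}  (empty — regression defined)
  G \ add = {pkg_at(p5,gate), truck_at(t3,whs1)} \ {truck_at(t3,whs1)} = {pkg_at(p5,gate)}
  ∪ pre   = {pkg_at(p5,gate)} ∪ {truck_at(t3,gate)}
          = {pkg_at(p5,gate), truck_at(t3,gate)}

== RESULT ==
["pkg_at(p5,gate)", "truck_at(t3,gate)"]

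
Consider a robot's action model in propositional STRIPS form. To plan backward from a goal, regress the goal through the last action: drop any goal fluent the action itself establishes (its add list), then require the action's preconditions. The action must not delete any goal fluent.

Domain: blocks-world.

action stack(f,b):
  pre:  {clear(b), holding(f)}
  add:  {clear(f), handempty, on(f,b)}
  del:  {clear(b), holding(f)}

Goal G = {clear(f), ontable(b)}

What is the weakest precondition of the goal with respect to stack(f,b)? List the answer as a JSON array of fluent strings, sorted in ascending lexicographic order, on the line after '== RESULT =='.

Regress:
  G ∩ del = {}  (empty — regression defined)
  G \ add = {clear(f), ontable(b)} \ {clear(f), handempty, on(f,b)} = {ontable(b)}
  ∪ pre   = {ontable(b)} ∪ {clear(b), holding(f)}
          = {clear(b), holding(f), ontable(b)}

== RESULT ==
["clear(b)", "holding(f)", "ontable(b)"]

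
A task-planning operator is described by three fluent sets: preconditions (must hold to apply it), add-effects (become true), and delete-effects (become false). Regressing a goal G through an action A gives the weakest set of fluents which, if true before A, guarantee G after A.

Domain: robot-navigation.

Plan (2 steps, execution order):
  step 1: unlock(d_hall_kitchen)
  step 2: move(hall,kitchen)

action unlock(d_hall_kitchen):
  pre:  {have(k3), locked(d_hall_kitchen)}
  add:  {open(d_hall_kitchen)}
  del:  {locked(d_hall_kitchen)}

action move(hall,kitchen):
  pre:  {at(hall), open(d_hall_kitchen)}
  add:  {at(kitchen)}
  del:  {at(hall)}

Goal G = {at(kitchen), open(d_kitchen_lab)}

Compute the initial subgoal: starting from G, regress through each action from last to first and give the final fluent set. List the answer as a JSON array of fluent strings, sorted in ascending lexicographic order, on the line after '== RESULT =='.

Work backward from the goal:
  through step 2 (move(hall,kitchen)): drop {at(kitchen)}, keep {open(d_kitchen_lab)}, require {at(hall), open(d_hall_kitchen)}
    → {at(hall), open(d_hall_kitchen), open(d_kitchen_lab)}
  through step 1 (unlock(d_hall_kitchen)): drop {open(d_hall_kitchen)}, keep {at(hall), open(d_kitchen_lab)}, require {have(k3), locked(d_hall_kitchen)}
    → {at(hall), have(k3), locked(d_hall_kitchen), open(d_kitchen_lab)}

== RESULT ==
["at(hall)", "have(k3)", "locked(d_hall_kitchen)", "open(d_kitchen_lab)"]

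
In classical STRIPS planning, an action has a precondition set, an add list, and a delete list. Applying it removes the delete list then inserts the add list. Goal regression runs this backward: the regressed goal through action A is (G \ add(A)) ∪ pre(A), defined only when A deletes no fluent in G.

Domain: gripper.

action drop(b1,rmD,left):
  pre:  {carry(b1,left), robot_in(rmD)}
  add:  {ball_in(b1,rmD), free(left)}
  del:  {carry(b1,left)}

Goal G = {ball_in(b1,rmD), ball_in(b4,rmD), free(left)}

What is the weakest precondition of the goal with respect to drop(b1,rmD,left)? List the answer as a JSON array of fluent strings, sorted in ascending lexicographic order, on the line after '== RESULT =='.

Regress:
  G ∩ del = {}  (empty — regression defined)
  G \ add = {ball_in(b1,rmD), ball_in(b4,rmD), free(left)} \ {ball_in(b1,rmD), free(left)} = {ball_in(b4,rmD)}
  ∪ pre   = {ball_in(b4,rmD)} ∪ {carry(b1,left), robot_in(rmD)}
          = {ball_in(b4,rmD), carry(b1,left), robot_in(rmD)}

== RESULT ==
["ball_in(b4,rmD)", "carry(b1,left)", "robot_in(rmD)"]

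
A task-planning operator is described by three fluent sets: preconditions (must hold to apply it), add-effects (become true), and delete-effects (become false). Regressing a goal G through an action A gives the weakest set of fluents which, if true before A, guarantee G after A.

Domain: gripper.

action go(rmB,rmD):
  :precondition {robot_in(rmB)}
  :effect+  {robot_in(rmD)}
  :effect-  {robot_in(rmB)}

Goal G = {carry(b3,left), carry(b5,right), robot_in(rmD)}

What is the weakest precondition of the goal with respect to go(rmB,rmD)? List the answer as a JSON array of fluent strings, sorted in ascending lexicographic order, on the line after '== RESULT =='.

Compute (G \ add) ∪ pre:
  G ∩ del = {}  (empty — regression defined)
  G \ add = {carry(b3,left), carry(b5,right), robot_in(rmD)} \ {robot_in(rmD)} = {carry(b3,left), carry(b5,right)}
  ∪ pre   = {carry(b3,left), carry(b5,right)} ∪ {robot_in(rmB)}
          = {carry(b3,left), carry(b5,right), robot_in(rmB)}

== RESULT ==
["carry(b3,left)", "carry(b5,right)", "robot_in(rmB)"]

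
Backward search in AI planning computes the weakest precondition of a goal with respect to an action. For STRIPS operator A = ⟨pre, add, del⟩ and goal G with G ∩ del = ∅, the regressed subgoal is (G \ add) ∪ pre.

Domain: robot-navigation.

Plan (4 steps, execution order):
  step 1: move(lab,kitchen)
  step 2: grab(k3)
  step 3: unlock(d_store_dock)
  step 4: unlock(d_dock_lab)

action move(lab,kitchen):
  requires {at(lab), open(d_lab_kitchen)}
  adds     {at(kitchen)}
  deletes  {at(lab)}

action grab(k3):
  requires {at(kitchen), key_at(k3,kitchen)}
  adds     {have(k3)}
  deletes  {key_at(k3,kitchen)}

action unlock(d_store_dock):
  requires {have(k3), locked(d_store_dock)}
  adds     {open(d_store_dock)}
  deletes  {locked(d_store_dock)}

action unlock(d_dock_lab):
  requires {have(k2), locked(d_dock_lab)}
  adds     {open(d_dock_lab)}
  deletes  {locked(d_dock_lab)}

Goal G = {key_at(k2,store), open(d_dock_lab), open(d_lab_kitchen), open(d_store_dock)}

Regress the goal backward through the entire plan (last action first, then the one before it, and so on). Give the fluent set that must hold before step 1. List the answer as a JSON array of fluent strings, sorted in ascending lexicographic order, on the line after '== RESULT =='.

Work backward from the goal:
  through step 4 (unlock(d_dock_lab)): drop {open(d_dock_lab)}, keep {key_at(k2,store), open(d_lab_kitchen), open(d_store_dock)}, require {have(k2), locked(d_dock_lab)}
    → {have(k2), key_at(k2,store), locked(d_dock_lab), open(d_lab_kitchen), open(d_store_dock)}
  through step 3 (unlock(d_store_dock)): drop {open(d_store_dock)}, keep {have(k2), key_at(k2,store), locked(d_dock_lab), open(d_lab_kitchen)}, require {have(k3), locked(d_store_dock)}
    → {have(k2), have(k3), key_at(k2,store), locked(d_dock_lab), locked(d_store_dock), open(d_lab_kitchen)}
  through step 2 (grab(k3)): drop {have(k3)}, keep {have(k2), key_at(k2,store), locked(d_dock_lab), locked(d_store_dock), open(d_lab_kitchen)}, require {at(kitchen), key_at(k3,kitchen)}
    → {at(kitchen), have(k2), key_at(k2,store), key_at(k3,kitchen), locked(d_dock_lab), locked(d_store_dock), open(d_lab_kitchen)}
  through step 1 (move(lab,kitchen)): drop {at(kitchen)}, keep {have(k2), key_at(k2,store), key_at(k3,kitchen), locked(d_dock_lab), locked(d_store_dock), open(d_lab_kitchen)}, require {at(lab), open(d_lab_kitchen)}
    → {at(lab), have(k2), key_at(k2,store), key_at(k3,kitchen), locked(d_dock_lab), locked(d_store_dock), open(d_lab_kitchen)}

== RESULT ==
["at(lab)", "have(k2)", "key_at(k2,store)", "key_at(k3,kitchen)", "locked(d_dock_lab)", "locked(d_store_dock)", "open(d_lab_kitchen)"]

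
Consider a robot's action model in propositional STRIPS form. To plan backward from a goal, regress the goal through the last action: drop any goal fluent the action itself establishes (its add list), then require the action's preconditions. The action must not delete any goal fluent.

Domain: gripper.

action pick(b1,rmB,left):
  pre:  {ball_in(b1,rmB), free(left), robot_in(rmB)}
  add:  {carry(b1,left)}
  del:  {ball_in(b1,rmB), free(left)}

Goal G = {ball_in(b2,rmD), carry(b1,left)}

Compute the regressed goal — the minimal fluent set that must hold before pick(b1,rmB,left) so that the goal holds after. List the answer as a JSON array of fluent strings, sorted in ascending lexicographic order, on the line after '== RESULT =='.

Compute (G \ add) ∪ pre:
  G ∩ del = {}  (empty — regression defined)
  G \ add = {ball_in(b2,rmD), carry(b1,left)} \ {carry(b1,left)} = {ball_in(b2,rmD)}
  ∪ pre   = {ball_in(b2,rmD)} ∪ {ball_in(b1,rmB), free(left), robot_in(rmB)}
          = {ball_in(b1,rmB), ball_in(b2,rmD), free(left), robot_in(rmB)}

== RESULT ==
["ball_in(b1,rmB)", "ball_in(b2,rmD)", "free(left)", "robot_in(rmB)"]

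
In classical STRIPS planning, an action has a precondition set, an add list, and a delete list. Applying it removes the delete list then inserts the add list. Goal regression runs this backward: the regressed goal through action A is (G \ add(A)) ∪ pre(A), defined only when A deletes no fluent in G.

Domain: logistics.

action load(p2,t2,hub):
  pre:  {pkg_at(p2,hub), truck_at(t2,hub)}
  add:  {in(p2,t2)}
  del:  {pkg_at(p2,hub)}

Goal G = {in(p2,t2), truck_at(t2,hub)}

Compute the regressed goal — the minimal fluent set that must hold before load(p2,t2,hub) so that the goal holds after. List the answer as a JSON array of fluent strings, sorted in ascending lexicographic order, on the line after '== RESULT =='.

Compute (G \ add) ∪ pre:
  G ∩ del = {}  (empty — regression defined)
  G \ add = {in(p2,t2), truck_at(t2,hub)} \ {in(p2,t2)} = {truck_at(t2,hub)}
  ∪ pre   = {truck_at(t2,hub)} ∪ {pkg_at(p2,hub), truck_at(t2,hub)}
          = {pkg_at(p2,hub), truck_at(t2,hub)}

== RESULT ==
["pkg_at(p2,hub)", "truck_at(t2,hub)"]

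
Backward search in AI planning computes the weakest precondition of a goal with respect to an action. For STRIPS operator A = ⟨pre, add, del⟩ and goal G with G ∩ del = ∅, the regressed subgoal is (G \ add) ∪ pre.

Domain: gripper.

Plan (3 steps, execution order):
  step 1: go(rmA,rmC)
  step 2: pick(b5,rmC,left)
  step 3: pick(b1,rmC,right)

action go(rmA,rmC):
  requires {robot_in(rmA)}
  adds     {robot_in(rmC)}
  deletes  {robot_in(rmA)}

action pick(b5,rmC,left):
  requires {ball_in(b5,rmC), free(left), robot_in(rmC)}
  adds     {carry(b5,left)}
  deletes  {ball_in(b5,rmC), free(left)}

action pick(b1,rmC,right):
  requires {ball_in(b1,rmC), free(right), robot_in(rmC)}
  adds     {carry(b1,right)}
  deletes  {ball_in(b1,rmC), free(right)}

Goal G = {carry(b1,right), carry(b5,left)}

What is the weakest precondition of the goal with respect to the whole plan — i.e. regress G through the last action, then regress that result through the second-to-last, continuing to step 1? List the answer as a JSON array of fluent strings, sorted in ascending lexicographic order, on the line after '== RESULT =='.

Work backward from the goal:
  through step 3 (pick(b1,rmC,right)): drop {carry(b1,right)}, keep {carry(b5,left)}, require {ball_in(b1,rmC), free(right), robot_in(rmC)}
    → {ball_in(b1,rmC), carry(b5,left), free(right), robot_in(rmC)}
  through step 2 (pick(b5,rmC,left)): drop {carry(b5,left)}, keep {ball_in(b1,rmC), free(right), robot_in(rmC)}, require {ball_in(b5,rmC), free(left), robot_in(rmC)}
    → {ball_in(b1,rmC), ball_in(b5,rmC), free(left), free(right), robot_in(rmC)}
  through step 1 (go(rmA,rmC)): drop {robot_in(rmC)}, keep {ball_in(b1,rmC), ball_in(b5,rmC), free(left), free(right)}, require {robot_in(rmA)}
    → {ball_in(b1,rmC), ball_in(b5,rmC), free(left), free(right), robot_in(rmA)}

== RESULT ==
["ball_in(b1,rmC)", "ball_in(b5,rmC)", "free(left)", "free(right)", "robot_in(rmA)"]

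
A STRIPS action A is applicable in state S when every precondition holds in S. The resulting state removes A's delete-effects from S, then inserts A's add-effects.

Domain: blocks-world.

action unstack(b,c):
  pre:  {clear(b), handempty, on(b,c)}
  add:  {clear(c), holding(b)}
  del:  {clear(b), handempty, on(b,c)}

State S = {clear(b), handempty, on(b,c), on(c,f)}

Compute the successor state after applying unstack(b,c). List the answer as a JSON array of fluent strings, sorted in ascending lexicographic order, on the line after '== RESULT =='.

Progress:
  pre ⊆ S: {clear(b), handempty, on(b,c)} ⊆ S  — applicable
  S \ del = {on(c,f)}
  ∪ add   = {clear(c), holding(b), on(c,f)}

== RESULT ==
["clear(c)", "holding(b)", "on(c,f)"]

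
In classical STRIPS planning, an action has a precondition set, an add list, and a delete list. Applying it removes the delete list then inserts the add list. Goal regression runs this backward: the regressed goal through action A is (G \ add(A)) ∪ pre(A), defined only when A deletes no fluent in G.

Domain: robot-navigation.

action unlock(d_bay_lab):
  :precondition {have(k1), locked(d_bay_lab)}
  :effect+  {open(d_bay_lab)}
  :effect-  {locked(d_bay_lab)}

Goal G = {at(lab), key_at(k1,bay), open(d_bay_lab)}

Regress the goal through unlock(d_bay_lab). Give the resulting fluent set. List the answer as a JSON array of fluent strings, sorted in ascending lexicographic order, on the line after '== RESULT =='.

Compute (G \ add) ∪ pre:
  G ∩ del = {}  (empty — regression defined)
  G \ add = {at(lab), key_at(k1,bay), open(d_bay_lab)} \ {open(d_bay_lab)} = {at(lab), key_at(k1,bay)}
  ∪ pre   = {at(lab), key_at(k1,bay)} ∪ {have(k1), locked(d_bay_lab)}
          = {at(lab), have(k1), key_at(k1,bay), locked(d_bay_lab)}

== RESULT ==
["at(lab)", "have(k1)", "key_at(k1,bay)", "locked(d_bay_lab)"]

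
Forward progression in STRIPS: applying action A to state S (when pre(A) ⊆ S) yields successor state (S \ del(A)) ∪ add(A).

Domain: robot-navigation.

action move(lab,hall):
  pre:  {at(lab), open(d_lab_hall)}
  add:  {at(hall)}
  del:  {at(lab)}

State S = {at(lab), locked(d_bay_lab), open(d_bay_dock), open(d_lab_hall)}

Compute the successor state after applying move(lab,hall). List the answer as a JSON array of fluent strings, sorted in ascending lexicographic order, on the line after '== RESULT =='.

Compute (S \ del) ∪ add:
  pre ⊆ S: {at(lab), open(d_lab_hall)} ⊆ S  — applicable
  S \ del = {locked(d_bay_lab), open(d_bay_dock), open(d_lab_hall)}
  ∪ add   = {at(hall), locked(d_bay_lab), open(d_bay_dock), open(d_lab_hall)}

== RESULT ==
["at(hall)", "locked(d_bay_lab)", "open(d_bay_dock)", "open(d_lab_hall)"]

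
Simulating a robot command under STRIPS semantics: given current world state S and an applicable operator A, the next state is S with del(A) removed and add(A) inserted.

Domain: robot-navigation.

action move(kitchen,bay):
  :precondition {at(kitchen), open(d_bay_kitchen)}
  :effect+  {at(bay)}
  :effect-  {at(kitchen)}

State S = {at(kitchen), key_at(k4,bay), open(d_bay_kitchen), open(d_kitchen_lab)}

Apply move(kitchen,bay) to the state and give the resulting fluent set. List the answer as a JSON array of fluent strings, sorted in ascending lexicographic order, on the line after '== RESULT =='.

Progress:
  pre ⊆ S: {at(kitchen), open(d_bay_kitchen)} ⊆ S  — applicable
  S \ del = {key_at(k4,bay), open(d_bay_kitchen), open(d_kitchen_lab)}
  ∪ add   = {at(bay), key_at(k4,bay), open(d_bay_kitchen), open(d_kitchen_lab)}

== RESULT ==
["at(bay)", "key_at(k4,bay)", "open(d_bay_kitchen)", "open(d_kitchen_lab)"]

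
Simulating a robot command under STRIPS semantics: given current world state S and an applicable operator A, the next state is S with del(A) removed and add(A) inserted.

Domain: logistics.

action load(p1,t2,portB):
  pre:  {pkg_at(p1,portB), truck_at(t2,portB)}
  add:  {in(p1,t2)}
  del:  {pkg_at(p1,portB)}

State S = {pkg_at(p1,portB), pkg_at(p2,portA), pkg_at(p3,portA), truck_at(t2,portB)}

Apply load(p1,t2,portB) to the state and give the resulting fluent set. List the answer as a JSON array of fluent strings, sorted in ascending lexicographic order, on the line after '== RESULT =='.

Progress:
  pre ⊆ S: {pkg_at(p1,portB), truck_at(t2,portB)} ⊆ S  — applicable
  S \ del = {pkg_at(p2,portA), pkg_at(p3,portA), truck_at(t2,portB)}
  ∪ add   = {in(p1,t2), pkg_at(p2,portA), pkg_at(p3,portA), truck_at(t2,portB)}

== RESULT ==
["in(p1,t2)", "pkg_at(p2,portA)", "pkg_at(p3,portA)", "truck_at(t2,portB)"]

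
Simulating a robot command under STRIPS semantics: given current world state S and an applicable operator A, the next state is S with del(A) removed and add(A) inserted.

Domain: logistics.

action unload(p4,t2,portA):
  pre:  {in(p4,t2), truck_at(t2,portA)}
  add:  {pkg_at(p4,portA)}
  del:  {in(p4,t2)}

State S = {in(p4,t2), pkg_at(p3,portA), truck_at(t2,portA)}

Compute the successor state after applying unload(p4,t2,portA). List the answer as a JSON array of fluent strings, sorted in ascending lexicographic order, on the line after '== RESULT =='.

Progress:
  pre ⊆ S: {in(p4,t2), truck_at(t2,portA)} ⊆ S  — applicable
  S \ del = {pkg_at(p3,portA), truck_at(t2,portA)}
  ∪ add   = {pkg_at(p3,portA), pkg_at(p4,portA), truck_at(t2,portA)}

== RESULT ==
["pkg_at(p3,portA)", "pkg_at(p4,portA)", "truck_at(t2,portA)"]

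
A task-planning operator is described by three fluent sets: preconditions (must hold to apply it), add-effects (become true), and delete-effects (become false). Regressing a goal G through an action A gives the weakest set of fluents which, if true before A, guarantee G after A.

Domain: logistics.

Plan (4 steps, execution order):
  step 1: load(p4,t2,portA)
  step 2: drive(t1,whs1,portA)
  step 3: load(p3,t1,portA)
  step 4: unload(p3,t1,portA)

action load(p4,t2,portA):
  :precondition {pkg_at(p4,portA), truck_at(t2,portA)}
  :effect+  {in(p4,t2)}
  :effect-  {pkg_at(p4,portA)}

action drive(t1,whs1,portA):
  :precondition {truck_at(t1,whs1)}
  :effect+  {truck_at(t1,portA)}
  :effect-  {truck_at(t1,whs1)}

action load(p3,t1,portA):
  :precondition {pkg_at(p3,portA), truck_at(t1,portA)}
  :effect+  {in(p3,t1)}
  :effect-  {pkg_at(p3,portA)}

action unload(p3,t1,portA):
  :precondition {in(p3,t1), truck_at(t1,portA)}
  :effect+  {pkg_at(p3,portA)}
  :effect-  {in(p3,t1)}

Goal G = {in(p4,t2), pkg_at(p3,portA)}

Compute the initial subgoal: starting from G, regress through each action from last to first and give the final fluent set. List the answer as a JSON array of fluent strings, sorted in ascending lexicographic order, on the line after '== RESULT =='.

Regress step by step:
  through step 4 (unload(p3,t1,portA)): drop {pkg_at(p3,portA)}, keep {in(p4,t2)}, require {in(p3,t1), truck_at(t1,portA)}
    → {in(p3,t1), in(p4,t2), truck_at(t1,portA)}
  through step 3 (load(p3,t1,portA)): drop {in(p3,t1)}, keep {in(p4,t2), truck_at(t1,portA)}, require {pkg_at(p3,portA), truck_at(t1,portA)}
    → {in(p4,t2), pkg_at(p3,portA), truck_at(t1,portA)}
  through step 2 (drive(t1,whs1,portA)): drop {truck_at(t1,portA)}, keep {in(p4,t2), pkg_at(p3,portA)}, require {truck_at(t1,whs1)}
    → {in(p4,t2), pkg_at(p3,portA), truck_at(t1,whs1)}
  through step 1 (load(p4,t2,portA)): drop {in(p4,t2)}, keep {pkg_at(p3,portA), truck_at(t1,whs1)}, require {pkg_at(p4,portA), truck_at(t2,portA)}
    → {pkg_at(p3,portA), pkg_at(p4,portA), truck_at(t1,whs1), truck_at(t2,portA)}

== RESULT ==
["pkg_at(p3,portA)", "pkg_at(p4,portA)", "truck_at(t1,whs1)", "truck_at(t2,portA)"]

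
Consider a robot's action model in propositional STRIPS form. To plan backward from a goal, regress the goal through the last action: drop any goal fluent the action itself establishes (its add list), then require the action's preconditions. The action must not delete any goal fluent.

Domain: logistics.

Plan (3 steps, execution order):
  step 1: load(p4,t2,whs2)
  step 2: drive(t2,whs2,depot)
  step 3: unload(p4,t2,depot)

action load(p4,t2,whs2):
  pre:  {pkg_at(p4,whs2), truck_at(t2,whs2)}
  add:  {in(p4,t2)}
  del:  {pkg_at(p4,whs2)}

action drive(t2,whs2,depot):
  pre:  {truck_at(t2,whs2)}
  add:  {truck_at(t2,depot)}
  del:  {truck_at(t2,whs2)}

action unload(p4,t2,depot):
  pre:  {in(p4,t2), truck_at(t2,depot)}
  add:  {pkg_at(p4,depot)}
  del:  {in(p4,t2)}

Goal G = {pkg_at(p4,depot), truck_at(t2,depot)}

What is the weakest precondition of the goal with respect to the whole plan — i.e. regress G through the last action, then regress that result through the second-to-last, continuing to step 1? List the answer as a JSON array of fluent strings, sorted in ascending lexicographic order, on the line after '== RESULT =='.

Work backward from the goal:
  through step 3 (unload(p4,t2,depot)): drop {pkg_at(p4,depot)}, keep {truck_at(t2,depot)}, require {in(p4,t2), truck_at(t2,depot)}
    → {in(p4,t2), truck_at(t2,depot)}
  through step 2 (drive(t2,whs2,depot)): drop {truck_at(t2,depot)}, keep {in(p4,t2)}, require {truck_at(t2,whs2)}
    → {in(p4,t2), truck_at(t2,whs2)}
  through step 1 (load(p4,t2,whs2)): drop {in(p4,t2)}, keep {truck_at(t2,whs2)}, require {pkg_at(p4,whs2), truck_at(t2,whs2)}
    → {pkg_at(p4,whs2), truck_at(t2,whs2)}

== RESULT ==
["pkg_at(p4,whs2)", "truck_at(t2,whs2)"]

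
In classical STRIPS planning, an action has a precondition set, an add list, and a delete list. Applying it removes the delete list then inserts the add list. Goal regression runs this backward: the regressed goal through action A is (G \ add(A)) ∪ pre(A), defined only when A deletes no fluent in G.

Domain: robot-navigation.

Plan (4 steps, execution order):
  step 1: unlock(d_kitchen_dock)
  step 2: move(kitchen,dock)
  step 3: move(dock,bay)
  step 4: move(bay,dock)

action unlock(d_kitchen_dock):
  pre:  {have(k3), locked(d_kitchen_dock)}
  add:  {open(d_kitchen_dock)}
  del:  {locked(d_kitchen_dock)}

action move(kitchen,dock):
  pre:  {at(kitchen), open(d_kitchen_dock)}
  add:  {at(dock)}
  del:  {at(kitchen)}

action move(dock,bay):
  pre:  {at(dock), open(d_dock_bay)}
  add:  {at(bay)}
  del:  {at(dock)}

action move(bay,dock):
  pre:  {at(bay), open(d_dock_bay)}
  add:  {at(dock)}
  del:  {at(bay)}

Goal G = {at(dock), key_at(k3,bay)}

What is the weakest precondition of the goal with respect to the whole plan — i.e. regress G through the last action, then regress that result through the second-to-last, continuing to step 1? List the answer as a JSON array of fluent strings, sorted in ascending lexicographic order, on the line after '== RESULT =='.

Work backward from the goal:
  through step 4 (move(bay,dock)): drop {at(dock)}, keep {key_at(k3,bay)}, require {at(bay), open(d_dock_bay)}
    → {at(bay), key_at(k3,bay), open(d_dock_bay)}
  through step 3 (move(dock,bay)): drop {at(bay)}, keep {key_at(k3,bay), open(d_dock_bay)}, require {at(dock), open(d_dock_bay)}
    → {at(dock), key_at(k3,bay), open(d_dock_bay)}
  through step 2 (move(kitchen,dock)): drop {at(dock)}, keep {key_at(k3,bay), open(d_dock_bay)}, require {at(kitchen), open(d_kitchen_dock)}
    → {at(kitchen), key_at(k3,bay), open(d_dock_bay), open(d_kitchen_dock)}
  through step 1 (unlock(d_kitchen_dock)): drop {open(d_kitchen_dock)}, keep {at(kitchen), key_at(k3,bay), open(d_dock_bay)}, require {have(k3), locked(d_kitchen_dock)}
    → {at(kitchen), have(k3), key_at(k3,bay), locked(d_kitchen_dock), open(d_dock_bay)}

== RESULT ==
["at(kitchen)", "have(k3)", "key_at(k3,bay)", "locked(d_kitchen_dock)", "open(d_dock_bay)"]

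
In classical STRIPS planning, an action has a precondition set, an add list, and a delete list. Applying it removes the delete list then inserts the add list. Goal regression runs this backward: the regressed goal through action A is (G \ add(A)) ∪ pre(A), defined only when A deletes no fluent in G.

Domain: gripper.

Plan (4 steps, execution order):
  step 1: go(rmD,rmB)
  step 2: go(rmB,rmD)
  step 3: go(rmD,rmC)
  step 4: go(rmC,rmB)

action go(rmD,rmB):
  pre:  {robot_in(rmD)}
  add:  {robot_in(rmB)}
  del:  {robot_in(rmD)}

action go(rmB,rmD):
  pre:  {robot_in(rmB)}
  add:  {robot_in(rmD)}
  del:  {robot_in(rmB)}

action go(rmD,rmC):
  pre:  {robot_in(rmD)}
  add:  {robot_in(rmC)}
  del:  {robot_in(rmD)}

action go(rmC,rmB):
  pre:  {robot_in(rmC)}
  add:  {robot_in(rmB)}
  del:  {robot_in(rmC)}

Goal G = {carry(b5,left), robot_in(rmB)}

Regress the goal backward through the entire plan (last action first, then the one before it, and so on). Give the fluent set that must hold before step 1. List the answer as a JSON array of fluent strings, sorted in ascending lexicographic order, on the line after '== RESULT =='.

Work backward from the goal:
  through step 4 (go(rmC,rmB)): drop {robot_in(rmB)}, keep {carry(b5,left)}, require {robot_in(rmC)}
    → {carry(b5,left), robot_in(rmC)}
  through step 3 (go(rmD,rmC)): drop {robot_in(rmC)}, keep {carry(b5,left)}, require {robot_in(rmD)}
    → {carry(b5,left), robot_in(rmD)}
  through step 2 (go(rmB,rmD)): drop {robot_in(rmD)}, keep {carry(b5,left)}, require {robot_in(rmB)}
    → {carry(b5,left), robot_in(rmB)}
  through step 1 (go(rmD,rmB)): drop {robot_in(rmB)}, keep {carry(b5,left)}, require {robot_in(rmD)}
    → {carry(b5,left), robot_in(rmD)}

== RESULT ==
["carry(b5,left)", "robot_in(rmD)"]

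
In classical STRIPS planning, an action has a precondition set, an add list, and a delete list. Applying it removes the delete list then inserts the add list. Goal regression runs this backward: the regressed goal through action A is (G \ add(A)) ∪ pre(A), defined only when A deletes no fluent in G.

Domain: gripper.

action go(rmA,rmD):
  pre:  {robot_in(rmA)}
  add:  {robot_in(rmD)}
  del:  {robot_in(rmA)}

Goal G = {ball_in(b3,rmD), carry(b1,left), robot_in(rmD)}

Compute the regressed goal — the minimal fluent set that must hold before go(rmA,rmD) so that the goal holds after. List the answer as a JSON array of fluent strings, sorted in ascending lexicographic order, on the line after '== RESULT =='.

Regress:
  G ∩ del = {}  (empty — regression defined)
  G \ add = {ball_in(b3,rmD), carry(b1,left), robot_in(rmD)} \ {robot_in(rmD)} = {ball_in(b3,rmD), carry(b1,left)}
  ∪ pre   = {ball_in(b3,rmD), carry(b1,left)} ∪ {robot_in(rmA)}
          = {ball_in(b3,rmD), carry(b1,left), robot_in(rmA)}

== RESULT ==
["ball_in(b3,rmD)", "carry(b1,left)", "robot_in(rmA)"]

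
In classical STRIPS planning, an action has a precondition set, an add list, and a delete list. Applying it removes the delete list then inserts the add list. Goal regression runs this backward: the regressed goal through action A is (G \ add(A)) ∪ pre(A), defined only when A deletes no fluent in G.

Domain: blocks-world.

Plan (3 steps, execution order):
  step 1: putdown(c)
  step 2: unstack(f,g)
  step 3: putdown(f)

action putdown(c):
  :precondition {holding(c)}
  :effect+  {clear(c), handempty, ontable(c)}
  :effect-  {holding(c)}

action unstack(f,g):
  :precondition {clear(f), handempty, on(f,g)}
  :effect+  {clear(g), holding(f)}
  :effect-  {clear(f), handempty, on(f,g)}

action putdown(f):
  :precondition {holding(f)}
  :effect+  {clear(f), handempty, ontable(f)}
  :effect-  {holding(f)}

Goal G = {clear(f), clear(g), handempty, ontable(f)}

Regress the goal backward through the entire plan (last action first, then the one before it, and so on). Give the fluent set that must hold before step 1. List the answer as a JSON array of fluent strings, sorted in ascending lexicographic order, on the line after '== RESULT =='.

Regress step by step:
  through step 3 (putdown(f)): drop {clear(f), handempty, ontable(f)}, keep {clear(g)}, require {holding(f)}
    → {clear(g), holding(f)}
  through step 2 (unstack(f,g)): drop {clear(g), holding(f)}, keep {}, require {clear(f), handempty, on(f,g)}
    → {clear(f), handempty, on(f,g)}
  through step 1 (putdown(c)): drop {handempty}, keep {clear(f), on(f,g)}, require {holding(c)}
    → {clear(f), holding(c), on(f,g)}

== RESULT ==
["clear(f)", "holding(c)", "on(f,g)"]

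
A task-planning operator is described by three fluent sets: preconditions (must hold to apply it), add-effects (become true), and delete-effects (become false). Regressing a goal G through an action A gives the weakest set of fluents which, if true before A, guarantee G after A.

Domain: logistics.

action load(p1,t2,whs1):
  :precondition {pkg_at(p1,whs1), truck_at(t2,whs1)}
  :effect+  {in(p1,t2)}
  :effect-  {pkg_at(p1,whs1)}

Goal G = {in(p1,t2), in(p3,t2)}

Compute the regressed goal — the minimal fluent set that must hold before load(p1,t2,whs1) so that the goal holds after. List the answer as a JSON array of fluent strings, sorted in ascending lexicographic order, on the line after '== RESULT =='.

Regress:
  G ∩ del = {}  (empty — regression defined)
  G \ add = {in(p1,t2), in(p3,t2)} \ {in(p1,t2)} = {in(p3,t2)}
  ∪ pre   = {in(p3,t2)} ∪ {pkg_at(p1,whs1), truck_at(t2,whs1)}
          = {in(p3,t2), pkg_at(p1,whs1), truck_at(t2,whs1)}

== RESULT ==
["in(p3,t2)", "pkg_at(p1,whs1)", "truck_at(t2,whs1)"]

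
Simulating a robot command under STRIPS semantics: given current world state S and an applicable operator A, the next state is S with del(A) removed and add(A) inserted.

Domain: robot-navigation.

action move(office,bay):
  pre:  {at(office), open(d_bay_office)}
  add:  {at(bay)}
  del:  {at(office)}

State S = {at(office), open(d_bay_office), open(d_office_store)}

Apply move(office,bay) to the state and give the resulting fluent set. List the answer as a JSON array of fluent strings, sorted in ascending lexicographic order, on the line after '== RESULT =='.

Compute (S \ del) ∪ add:
  pre ⊆ S: {at(office), open(d_bay_office)} ⊆ S  — applicable
  S \ del = {open(d_bay_office), open(d_office_store)}
  ∪ add   = {at(bay), open(d_bay_office), open(d_office_store)}

== RESULT ==
["at(bay)", "open(d_bay_office)", "open(d_office_store)"]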